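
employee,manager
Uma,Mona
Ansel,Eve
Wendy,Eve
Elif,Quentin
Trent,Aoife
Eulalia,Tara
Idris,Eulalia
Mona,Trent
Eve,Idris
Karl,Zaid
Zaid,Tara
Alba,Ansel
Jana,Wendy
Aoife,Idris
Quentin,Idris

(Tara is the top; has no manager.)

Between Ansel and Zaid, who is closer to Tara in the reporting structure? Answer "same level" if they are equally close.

Ansel is 4 levels below Tara; Zaid is 1. Zaid is higher.

Zaid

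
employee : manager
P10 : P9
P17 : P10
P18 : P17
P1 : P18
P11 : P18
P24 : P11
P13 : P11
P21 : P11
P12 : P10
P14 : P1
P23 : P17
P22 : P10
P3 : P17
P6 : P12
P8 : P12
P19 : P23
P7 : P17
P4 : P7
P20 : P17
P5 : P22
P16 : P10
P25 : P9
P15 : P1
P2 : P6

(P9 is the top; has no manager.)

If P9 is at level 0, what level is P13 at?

5

Chain from P13 up to P9: P13 → P11 → P18 → P17 → P10 → P9. That is 5 steps up, so P13 is 5 levels below P9.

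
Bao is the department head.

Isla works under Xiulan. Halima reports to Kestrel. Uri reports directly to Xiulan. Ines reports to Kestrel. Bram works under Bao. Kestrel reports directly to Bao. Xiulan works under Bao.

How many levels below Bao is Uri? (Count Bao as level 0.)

2

Chain from Uri up to Bao: Uri → Xiulan → Bao. That is 2 steps up, so Uri is 2 levels below Bao.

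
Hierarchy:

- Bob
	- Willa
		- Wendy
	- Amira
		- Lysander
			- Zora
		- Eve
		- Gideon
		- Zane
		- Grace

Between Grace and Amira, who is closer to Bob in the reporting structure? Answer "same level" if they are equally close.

Amira

Grace is 2 levels below Bob; Amira is 1. Amira is higher.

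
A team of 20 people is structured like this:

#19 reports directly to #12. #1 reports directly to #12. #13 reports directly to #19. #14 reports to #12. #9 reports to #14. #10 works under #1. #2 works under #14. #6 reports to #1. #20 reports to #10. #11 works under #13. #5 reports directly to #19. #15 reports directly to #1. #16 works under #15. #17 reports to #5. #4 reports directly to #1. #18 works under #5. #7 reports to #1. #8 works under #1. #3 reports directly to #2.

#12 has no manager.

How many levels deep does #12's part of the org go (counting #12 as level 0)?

3

The longest chain under #12 runs #12 → #14 → #2 → #3, which is 3 levels below #12.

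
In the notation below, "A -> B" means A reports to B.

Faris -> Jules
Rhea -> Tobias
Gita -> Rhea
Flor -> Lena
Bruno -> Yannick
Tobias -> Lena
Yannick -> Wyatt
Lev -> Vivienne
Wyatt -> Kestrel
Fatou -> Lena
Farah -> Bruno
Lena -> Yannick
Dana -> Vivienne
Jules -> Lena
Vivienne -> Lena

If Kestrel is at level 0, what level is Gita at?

6

Chain from Gita up to Kestrel: Gita → Rhea → Tobias → Lena → Yannick → Wyatt → Kestrel. That is 6 steps up, so Gita is 6 levels below Kestrel.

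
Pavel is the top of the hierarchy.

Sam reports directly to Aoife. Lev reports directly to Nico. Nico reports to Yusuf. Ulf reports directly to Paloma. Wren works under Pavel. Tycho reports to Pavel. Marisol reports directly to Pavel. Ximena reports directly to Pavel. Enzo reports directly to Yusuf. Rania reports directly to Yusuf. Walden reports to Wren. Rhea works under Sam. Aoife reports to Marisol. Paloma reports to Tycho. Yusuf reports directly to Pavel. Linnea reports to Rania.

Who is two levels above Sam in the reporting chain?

Sam reports to Aoife, and Aoife reports to Marisol. So Sam's skip-level manager is Marisol.

Marisol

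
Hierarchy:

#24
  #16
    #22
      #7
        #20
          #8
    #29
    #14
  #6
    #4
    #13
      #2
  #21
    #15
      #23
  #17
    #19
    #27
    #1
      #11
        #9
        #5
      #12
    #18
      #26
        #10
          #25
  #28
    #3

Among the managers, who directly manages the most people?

#24

Direct-report counts: #24 has 5; #28 has 1; #17 has 4; #18 has 1; #26 has 1; #10 has 1; #1 has 2; #11 has 2; #21 has 1; #15 has 1; #6 has 2; #13 has 1; #16 has 3; #22 has 1; #7 has 1; #20 has 1. The largest is 5, held by #24.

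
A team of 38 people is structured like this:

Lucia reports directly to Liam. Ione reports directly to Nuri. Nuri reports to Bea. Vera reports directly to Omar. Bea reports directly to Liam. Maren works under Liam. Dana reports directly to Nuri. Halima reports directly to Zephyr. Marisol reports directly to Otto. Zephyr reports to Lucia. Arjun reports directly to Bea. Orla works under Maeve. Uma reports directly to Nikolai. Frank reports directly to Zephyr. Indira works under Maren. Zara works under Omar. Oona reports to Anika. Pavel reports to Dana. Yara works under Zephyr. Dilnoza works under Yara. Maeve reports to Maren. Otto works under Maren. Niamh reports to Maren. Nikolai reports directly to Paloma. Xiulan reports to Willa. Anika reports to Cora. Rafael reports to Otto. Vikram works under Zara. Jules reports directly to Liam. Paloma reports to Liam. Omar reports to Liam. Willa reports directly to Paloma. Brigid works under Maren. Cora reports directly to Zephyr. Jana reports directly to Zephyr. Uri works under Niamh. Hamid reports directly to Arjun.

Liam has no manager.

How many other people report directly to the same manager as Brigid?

4

Brigid reports to Maren. Maren's other direct reports are Otto, Maeve, Indira, Niamh — 4 peers.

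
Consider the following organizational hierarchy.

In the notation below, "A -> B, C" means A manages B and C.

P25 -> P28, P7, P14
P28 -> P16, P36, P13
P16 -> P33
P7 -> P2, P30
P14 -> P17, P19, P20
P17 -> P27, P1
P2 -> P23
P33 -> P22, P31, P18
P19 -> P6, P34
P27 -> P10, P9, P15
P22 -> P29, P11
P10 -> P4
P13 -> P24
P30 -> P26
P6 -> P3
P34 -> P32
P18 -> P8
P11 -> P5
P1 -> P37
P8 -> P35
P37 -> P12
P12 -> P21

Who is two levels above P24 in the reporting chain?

P28

P24 reports to P13, and P13 reports to P28. So P24's skip-level manager is P28.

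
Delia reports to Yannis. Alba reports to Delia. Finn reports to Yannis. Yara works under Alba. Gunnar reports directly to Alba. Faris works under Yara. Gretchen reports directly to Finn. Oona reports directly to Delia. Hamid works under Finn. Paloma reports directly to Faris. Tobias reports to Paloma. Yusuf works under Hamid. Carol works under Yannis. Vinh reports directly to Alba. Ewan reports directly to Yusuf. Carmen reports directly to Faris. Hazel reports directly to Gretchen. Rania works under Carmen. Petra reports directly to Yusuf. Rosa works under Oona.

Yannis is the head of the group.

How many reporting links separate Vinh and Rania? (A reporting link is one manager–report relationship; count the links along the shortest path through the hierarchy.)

Vinh is 1 level below Alba, and Rania is 4 levels below Alba (their lowest common manager). The shortest path runs up from Vinh to Alba and back down to Rania: 1 + 4 = 5 links.

5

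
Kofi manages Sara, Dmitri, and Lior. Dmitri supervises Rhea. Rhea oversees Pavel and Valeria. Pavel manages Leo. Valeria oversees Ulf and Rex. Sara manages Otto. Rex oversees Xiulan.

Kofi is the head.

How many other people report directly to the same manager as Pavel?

Pavel reports to Rhea. Rhea's other direct reports are Valeria — 1 peer.

1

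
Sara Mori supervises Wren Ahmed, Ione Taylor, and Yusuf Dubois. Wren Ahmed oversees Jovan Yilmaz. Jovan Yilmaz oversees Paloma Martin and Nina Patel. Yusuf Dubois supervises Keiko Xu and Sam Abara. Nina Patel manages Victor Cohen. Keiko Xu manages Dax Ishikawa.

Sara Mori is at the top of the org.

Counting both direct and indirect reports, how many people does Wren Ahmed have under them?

Wren Ahmed directly manages Jovan Yilmaz. Under Jovan Yilmaz: Nina Patel, Victor Cohen, Paloma Martin (3). That's 4 in total.

4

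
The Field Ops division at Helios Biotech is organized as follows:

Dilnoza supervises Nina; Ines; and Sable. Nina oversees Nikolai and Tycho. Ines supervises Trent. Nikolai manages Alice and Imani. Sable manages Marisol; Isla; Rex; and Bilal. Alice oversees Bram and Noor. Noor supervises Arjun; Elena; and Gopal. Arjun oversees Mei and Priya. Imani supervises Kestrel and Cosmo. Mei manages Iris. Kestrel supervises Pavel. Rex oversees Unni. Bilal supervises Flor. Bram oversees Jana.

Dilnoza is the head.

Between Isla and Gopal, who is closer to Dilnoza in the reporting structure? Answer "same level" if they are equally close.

Isla is 2 levels below Dilnoza; Gopal is 5. Isla is higher.

Isla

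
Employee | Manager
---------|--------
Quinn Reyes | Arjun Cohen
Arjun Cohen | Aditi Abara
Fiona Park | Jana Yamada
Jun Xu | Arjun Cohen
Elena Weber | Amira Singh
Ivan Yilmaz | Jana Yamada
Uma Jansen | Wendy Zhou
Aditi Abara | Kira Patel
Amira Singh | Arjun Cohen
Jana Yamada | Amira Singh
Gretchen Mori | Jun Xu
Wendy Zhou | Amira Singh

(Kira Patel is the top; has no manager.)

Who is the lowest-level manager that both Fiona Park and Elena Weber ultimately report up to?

Amira Singh

Fiona Park's chain of managers is Jana Yamada, Amira Singh, Arjun Cohen, Aditi Abara, Kira Patel. Elena Weber's chain of managers is Amira Singh, Arjun Cohen, Aditi Abara, Kira Patel. The first manager that appears in both chains is Amira Singh.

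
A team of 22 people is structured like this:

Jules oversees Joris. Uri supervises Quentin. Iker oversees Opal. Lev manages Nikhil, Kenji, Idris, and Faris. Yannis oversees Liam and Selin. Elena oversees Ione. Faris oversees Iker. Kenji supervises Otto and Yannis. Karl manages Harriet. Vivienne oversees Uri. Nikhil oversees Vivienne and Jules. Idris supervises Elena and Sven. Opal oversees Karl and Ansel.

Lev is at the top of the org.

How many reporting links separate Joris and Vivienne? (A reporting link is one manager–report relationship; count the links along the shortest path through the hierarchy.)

Joris is 2 levels below Nikhil, and Vivienne is 1 level below Nikhil (their lowest common manager). The shortest path runs up from Joris to Nikhil and back down to Vivienne: 2 + 1 = 3 links.

3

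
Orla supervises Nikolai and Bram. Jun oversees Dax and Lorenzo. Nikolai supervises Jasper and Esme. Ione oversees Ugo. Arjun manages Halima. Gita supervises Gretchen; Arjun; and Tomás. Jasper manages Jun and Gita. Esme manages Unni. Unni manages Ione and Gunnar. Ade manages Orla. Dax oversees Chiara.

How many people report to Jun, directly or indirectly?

3

Jun directly manages Dax, Lorenzo. Under Dax: Chiara (1). Lorenzo has no reports. So Jun's organization is 2 direct reports plus everyone under them: 2 + 1 = 3.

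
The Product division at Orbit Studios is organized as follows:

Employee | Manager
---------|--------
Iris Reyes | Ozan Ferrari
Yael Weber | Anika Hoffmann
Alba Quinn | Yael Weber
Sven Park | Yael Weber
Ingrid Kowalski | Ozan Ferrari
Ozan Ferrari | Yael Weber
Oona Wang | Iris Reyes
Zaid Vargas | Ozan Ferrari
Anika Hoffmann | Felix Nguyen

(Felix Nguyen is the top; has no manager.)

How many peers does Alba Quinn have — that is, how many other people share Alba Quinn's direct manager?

2

Alba Quinn reports to Yael Weber. Yael Weber's other direct reports are Ozan Ferrari, Sven Park — 2 peers.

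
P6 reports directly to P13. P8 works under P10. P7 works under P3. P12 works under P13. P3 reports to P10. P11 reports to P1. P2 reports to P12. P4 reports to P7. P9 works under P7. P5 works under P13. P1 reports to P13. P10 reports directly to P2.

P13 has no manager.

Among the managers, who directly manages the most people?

Direct-report counts: P13 has 4; P1 has 1; P12 has 1; P2 has 1; P10 has 2; P3 has 1; P7 has 2. The largest is 4, held by P13.

P13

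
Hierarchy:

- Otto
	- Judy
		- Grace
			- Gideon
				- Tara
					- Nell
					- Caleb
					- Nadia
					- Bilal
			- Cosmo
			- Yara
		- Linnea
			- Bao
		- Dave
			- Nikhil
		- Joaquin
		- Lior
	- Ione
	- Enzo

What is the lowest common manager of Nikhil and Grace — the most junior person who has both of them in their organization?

Judy

Nikhil's chain of managers is Dave, Judy, Otto. Grace's chain of managers is Judy, Otto. The first manager that appears in both chains is Judy.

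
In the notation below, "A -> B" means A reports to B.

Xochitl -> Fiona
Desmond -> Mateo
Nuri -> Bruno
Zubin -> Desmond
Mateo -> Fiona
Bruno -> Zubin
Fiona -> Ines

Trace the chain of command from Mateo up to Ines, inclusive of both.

Mateo reports to Fiona. Fiona reports to Ines. Ines is at the top.

Mateo -> Fiona -> Ines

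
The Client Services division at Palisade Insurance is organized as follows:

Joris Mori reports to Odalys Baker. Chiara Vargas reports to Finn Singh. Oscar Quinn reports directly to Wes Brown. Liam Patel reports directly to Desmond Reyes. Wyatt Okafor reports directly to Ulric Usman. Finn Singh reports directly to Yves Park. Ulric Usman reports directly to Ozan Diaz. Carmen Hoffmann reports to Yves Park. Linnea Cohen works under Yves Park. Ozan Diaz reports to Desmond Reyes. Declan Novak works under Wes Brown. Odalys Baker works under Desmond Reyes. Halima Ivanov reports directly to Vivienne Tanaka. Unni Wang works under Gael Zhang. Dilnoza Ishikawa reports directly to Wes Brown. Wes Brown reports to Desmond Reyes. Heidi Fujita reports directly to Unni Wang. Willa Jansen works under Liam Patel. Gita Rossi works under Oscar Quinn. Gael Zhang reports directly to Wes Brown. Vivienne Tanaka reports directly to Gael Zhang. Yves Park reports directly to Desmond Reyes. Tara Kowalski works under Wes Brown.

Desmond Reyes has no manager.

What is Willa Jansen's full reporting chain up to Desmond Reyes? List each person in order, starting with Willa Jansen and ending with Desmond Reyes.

Willa Jansen -> Liam Patel -> Desmond Reyes

Willa Jansen reports to Liam Patel. Liam Patel reports to Desmond Reyes. Desmond Reyes is at the top.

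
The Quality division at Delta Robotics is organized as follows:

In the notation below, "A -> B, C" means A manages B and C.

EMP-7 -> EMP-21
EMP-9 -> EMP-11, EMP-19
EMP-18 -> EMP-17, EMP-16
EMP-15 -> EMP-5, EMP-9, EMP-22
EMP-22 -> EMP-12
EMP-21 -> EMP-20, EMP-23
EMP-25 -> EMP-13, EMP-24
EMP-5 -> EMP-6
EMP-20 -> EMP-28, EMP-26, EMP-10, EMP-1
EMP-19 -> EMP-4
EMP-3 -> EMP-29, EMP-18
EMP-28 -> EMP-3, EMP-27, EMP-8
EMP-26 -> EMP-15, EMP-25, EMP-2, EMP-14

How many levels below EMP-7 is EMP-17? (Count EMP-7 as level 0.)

6

Chain from EMP-17 up to EMP-7: EMP-17 → EMP-18 → EMP-3 → EMP-28 → EMP-20 → EMP-21 → EMP-7. That is 6 steps up, so EMP-17 is 6 levels below EMP-7.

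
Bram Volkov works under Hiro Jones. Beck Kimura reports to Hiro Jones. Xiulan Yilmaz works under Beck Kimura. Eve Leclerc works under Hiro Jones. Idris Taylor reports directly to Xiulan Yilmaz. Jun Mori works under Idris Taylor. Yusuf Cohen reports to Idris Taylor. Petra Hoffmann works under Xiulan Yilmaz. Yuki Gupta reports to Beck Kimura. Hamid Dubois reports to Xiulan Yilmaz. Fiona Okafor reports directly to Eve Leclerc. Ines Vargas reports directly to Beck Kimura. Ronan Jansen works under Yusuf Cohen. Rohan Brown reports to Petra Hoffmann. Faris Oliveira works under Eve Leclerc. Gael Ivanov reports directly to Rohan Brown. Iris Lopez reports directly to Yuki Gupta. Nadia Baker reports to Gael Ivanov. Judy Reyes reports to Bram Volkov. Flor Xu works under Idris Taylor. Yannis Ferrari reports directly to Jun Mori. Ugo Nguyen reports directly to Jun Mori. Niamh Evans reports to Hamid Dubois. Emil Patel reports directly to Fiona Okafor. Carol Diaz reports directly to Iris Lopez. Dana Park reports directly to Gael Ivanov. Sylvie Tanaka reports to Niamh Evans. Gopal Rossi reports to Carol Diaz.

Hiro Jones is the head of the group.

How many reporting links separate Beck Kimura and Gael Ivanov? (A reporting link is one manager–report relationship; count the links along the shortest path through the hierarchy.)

Gael Ivanov is in Beck Kimura's organization: the chain from Gael Ivanov up to Beck Kimura is Gael Ivanov → Rohan Brown → Petra Hoffmann → Xiulan Yilmaz → Beck Kimura, which is 4 links.

4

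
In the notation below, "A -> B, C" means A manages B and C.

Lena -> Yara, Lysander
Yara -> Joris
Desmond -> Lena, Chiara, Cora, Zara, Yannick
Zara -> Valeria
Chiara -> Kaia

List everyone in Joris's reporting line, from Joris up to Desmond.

Joris reports to Yara. Yara reports to Lena. Lena reports to Desmond. Desmond is at the top.

Joris -> Yara -> Lena -> Desmond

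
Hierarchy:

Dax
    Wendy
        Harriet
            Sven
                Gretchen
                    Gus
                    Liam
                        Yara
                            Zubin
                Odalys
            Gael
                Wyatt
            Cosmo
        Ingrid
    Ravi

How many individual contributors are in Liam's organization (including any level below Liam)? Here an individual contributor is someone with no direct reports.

The only person in Liam's organization with no one reporting to them is Zubin. That is 1.

1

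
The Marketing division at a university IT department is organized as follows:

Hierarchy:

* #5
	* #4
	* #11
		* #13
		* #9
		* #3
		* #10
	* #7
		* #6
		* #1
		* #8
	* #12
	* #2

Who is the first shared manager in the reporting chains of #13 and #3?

#13's chain of managers is #11, #5. #3's chain of managers is #11, #5. The first manager that appears in both chains is #11.

#11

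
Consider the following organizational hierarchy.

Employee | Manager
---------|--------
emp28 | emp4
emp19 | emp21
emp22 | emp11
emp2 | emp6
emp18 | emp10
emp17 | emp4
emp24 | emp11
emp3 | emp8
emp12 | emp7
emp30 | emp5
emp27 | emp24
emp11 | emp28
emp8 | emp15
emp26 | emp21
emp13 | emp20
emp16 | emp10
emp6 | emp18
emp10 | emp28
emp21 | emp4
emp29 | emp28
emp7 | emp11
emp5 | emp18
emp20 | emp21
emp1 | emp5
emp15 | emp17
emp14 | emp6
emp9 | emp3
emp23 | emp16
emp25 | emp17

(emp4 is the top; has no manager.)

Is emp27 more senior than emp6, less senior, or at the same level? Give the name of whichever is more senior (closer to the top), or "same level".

same level

Both emp27 and emp6 are 4 levels below emp4.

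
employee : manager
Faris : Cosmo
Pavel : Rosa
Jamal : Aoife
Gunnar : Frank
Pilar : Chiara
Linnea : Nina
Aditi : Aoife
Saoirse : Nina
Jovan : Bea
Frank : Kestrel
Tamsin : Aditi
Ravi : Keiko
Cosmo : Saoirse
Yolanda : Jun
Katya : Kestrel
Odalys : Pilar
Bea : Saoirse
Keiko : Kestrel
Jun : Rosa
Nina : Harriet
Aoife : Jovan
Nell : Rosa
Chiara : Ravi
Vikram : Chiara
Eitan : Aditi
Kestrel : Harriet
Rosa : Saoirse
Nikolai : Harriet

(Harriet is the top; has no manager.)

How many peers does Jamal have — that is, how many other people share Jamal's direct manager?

Jamal reports to Aoife. Aoife's other direct reports are Aditi — 1 peer.

1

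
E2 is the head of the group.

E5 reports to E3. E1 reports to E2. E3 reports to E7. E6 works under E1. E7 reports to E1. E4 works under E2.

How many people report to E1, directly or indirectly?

4

E1 directly manages E6, E7. E6 has no reports. Under E7: E3, E5 (2). So E1's organization is 2 direct reports plus everyone under them: 1 + 3 = 4.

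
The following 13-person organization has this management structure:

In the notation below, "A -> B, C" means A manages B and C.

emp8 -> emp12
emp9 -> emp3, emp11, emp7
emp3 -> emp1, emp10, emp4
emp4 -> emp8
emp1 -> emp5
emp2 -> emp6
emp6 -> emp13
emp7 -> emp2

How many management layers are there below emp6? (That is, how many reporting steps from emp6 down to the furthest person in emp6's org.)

1

The longest chain under emp6 runs emp6 → emp13, which is 1 level below emp6.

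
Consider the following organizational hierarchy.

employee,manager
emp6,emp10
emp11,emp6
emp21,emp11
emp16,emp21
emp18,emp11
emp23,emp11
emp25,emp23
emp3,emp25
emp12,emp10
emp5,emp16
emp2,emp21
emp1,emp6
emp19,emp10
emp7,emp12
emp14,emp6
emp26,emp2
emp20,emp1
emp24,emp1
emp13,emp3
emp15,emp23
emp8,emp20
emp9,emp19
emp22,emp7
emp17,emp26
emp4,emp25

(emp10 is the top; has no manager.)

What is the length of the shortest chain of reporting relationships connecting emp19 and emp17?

emp19 is 1 level below emp10, and emp17 is 6 levels below emp10 (their lowest common manager). The shortest path runs up from emp19 to emp10 and back down to emp17: 1 + 6 = 7 links.

7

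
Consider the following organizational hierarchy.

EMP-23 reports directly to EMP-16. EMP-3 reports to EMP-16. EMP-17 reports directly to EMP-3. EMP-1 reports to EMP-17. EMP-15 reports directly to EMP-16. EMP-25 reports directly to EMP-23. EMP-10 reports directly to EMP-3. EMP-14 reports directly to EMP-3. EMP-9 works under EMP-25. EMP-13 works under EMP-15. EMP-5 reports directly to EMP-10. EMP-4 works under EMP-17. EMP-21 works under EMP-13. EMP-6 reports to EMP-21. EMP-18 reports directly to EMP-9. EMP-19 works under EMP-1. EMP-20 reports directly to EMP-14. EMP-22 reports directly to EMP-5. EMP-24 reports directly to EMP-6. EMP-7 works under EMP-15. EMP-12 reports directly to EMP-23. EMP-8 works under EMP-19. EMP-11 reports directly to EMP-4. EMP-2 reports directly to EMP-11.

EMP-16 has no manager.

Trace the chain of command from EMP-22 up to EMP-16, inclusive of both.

EMP-22 -> EMP-5 -> EMP-10 -> EMP-3 -> EMP-16

EMP-22 reports to EMP-5. EMP-5 reports to EMP-10. EMP-10 reports to EMP-3. EMP-3 reports to EMP-16. EMP-16 is at the top.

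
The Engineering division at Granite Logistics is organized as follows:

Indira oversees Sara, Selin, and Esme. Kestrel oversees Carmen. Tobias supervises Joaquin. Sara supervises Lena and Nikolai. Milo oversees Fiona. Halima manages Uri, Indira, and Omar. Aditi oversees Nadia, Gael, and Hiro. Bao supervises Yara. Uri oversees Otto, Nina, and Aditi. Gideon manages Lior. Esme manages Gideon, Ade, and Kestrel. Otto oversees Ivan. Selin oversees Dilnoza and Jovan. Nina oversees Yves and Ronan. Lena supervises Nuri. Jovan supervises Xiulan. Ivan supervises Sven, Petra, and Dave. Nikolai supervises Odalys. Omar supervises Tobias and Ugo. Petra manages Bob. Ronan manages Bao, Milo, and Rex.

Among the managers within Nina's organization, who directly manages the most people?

Direct-report counts within Nina's organization: Nina has 2; Ronan has 3; Milo has 1; Bao has 1. The largest is 3, held by Ronan.

Ronan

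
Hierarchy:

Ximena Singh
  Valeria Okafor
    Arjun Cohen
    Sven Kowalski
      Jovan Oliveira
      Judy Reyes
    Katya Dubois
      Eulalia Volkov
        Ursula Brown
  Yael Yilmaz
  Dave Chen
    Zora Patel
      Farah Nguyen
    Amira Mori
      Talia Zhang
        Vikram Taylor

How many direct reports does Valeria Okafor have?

3

Valeria Okafor directly manages Arjun Cohen, Sven Kowalski, Katya Dubois. That is 3 direct reports.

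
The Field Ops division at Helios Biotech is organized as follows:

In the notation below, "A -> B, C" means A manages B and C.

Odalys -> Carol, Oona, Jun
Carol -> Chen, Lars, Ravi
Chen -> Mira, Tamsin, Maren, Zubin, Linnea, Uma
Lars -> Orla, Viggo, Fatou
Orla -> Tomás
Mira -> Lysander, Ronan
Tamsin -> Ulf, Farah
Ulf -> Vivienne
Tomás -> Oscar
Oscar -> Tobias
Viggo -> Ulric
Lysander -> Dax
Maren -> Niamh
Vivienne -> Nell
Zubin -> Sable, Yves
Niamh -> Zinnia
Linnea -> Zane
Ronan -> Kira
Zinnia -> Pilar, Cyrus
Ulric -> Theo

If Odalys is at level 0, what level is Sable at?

Chain from Sable up to Odalys: Sable → Zubin → Chen → Carol → Odalys. That is 4 steps up, so Sable is 4 levels below Odalys.

4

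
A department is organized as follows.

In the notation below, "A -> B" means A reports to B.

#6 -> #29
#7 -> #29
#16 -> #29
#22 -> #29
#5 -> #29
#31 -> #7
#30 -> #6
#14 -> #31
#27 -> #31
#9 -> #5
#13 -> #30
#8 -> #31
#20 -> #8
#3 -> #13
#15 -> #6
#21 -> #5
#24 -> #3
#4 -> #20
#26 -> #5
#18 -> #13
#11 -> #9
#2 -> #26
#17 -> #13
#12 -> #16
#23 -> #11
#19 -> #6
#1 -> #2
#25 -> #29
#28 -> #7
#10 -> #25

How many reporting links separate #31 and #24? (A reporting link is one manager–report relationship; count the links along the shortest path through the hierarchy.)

#31 is 2 levels below #29, and #24 is 5 levels below #29 (their lowest common manager). The shortest path runs up from #31 to #29 and back down to #24: 2 + 5 = 7 links.

7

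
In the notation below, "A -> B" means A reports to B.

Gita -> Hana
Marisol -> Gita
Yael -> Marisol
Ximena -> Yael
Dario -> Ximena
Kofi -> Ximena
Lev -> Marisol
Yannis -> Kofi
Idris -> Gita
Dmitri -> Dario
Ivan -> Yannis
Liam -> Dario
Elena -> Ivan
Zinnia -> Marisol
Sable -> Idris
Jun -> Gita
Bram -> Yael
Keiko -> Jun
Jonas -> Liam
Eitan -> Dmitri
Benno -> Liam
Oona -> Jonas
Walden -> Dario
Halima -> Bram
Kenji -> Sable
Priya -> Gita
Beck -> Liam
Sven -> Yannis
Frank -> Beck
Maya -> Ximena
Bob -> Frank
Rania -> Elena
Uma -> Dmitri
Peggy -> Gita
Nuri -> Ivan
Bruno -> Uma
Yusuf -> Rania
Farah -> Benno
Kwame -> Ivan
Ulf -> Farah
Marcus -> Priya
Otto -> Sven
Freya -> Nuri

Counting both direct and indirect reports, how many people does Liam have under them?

8

Liam directly manages Jonas, Benno, Beck. Under Jonas: Oona (1). Under Benno: Farah, Ulf (2). Under Beck: Frank, Bob (2). So Liam's organization is 3 direct reports plus everyone under them: 2 + 3 + 3 = 8.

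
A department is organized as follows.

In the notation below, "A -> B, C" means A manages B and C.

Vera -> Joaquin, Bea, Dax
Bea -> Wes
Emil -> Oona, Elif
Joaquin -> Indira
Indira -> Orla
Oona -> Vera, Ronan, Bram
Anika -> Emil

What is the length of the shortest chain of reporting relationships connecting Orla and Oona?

Orla is in Oona's organization: the chain from Orla up to Oona is Orla → Indira → Joaquin → Vera → Oona, which is 4 links.

4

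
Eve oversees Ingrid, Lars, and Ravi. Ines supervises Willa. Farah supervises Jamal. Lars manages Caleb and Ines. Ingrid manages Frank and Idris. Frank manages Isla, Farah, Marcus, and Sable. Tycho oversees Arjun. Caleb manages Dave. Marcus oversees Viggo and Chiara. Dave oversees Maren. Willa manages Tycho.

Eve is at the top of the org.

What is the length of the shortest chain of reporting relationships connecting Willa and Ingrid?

4

Willa is 3 levels below Eve, and Ingrid is 1 level below Eve (their lowest common manager). The shortest path runs up from Willa to Eve and back down to Ingrid: 3 + 1 = 4 links.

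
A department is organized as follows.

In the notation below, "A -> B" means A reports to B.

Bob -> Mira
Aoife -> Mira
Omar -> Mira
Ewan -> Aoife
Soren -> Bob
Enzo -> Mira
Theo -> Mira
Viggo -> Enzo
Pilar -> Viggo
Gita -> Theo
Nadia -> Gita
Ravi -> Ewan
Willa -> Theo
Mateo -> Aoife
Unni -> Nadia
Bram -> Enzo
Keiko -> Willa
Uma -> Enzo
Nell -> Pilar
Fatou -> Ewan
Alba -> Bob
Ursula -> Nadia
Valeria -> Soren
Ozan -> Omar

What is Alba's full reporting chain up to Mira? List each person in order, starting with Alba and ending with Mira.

Alba reports to Bob. Bob reports to Mira. Mira is at the top.

Alba -> Bob -> Mira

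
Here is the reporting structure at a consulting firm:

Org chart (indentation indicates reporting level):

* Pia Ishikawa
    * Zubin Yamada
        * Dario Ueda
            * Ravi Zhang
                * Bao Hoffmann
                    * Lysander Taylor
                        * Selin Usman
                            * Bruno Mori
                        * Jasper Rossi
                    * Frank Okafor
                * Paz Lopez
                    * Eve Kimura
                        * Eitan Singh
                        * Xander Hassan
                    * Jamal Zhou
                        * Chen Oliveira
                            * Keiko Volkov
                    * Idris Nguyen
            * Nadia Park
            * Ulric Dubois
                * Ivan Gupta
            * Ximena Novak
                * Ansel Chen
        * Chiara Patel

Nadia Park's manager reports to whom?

Nadia Park reports to Dario Ueda, and Dario Ueda reports to Zubin Yamada. So Nadia Park's skip-level manager is Zubin Yamada.

Zubin Yamada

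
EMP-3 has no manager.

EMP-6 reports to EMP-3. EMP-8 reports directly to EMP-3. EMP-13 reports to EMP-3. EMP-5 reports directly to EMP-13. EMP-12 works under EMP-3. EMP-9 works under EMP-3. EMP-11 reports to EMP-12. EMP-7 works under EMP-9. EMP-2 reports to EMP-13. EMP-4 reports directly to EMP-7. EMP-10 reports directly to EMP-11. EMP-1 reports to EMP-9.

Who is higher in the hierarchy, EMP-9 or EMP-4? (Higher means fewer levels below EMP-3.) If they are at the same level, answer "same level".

EMP-9

EMP-9 is 1 level below EMP-3; EMP-4 is 3. EMP-9 is higher.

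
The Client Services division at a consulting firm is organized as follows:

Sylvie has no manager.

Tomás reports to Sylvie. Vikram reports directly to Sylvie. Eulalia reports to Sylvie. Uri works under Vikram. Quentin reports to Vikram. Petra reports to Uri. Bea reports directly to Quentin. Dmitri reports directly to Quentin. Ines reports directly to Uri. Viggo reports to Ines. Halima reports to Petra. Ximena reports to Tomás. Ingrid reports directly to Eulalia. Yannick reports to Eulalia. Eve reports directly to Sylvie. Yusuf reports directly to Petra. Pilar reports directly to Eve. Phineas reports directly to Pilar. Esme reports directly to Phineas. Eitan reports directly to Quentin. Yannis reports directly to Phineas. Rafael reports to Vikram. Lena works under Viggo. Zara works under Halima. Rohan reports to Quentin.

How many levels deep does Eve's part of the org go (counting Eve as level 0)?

The longest chain under Eve runs Eve → Pilar → Phineas → Yannis, which is 3 levels below Eve.

3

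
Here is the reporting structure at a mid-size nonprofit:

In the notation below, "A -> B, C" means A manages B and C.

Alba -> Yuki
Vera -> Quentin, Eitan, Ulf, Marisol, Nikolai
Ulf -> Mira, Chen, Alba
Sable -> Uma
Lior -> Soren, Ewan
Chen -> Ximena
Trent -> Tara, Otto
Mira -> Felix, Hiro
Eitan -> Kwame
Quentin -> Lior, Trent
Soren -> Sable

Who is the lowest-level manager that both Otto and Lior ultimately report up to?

Quentin

Otto's chain of managers is Trent, Quentin, Vera. Lior's chain of managers is Quentin, Vera. The first manager that appears in both chains is Quentin.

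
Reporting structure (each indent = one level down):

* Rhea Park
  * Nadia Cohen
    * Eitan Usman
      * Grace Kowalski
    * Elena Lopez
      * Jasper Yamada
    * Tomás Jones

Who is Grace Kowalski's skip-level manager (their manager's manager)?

Grace Kowalski reports to Eitan Usman, and Eitan Usman reports to Nadia Cohen. So Grace Kowalski's skip-level manager is Nadia Cohen.

Nadia Cohen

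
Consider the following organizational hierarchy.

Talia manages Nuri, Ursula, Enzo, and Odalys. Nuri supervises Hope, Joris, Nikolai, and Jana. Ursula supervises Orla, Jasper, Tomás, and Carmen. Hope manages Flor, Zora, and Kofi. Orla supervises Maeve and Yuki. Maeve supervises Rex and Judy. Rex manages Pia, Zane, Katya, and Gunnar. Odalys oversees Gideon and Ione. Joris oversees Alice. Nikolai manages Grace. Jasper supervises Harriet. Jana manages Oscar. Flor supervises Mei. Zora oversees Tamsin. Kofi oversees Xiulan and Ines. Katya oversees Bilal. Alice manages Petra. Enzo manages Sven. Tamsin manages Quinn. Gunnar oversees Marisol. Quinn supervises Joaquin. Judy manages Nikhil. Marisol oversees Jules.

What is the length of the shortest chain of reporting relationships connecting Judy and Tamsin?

Judy is 4 levels below Talia, and Tamsin is 4 levels below Talia (their lowest common manager). The shortest path runs up from Judy to Talia and back down to Tamsin: 4 + 4 = 8 links.

8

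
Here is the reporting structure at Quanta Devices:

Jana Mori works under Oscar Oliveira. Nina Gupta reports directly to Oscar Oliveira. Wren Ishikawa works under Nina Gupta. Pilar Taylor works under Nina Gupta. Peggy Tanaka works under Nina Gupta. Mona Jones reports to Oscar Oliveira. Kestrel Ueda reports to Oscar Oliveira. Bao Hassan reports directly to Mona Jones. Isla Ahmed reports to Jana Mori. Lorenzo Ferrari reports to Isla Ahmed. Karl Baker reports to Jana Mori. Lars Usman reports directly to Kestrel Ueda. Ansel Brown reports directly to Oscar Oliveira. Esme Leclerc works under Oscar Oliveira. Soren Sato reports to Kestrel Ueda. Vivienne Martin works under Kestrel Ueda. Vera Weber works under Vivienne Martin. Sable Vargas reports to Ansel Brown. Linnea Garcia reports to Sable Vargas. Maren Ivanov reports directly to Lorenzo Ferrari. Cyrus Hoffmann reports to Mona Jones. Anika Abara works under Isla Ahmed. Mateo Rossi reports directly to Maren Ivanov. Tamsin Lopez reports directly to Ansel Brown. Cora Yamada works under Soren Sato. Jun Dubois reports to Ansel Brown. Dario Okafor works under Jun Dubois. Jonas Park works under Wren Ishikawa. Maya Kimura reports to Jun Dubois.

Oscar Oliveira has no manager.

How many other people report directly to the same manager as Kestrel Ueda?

Kestrel Ueda reports to Oscar Oliveira. Oscar Oliveira's other direct reports are Jana Mori, Nina Gupta, Mona Jones, Ansel Brown, Esme Leclerc — 5 peers.

5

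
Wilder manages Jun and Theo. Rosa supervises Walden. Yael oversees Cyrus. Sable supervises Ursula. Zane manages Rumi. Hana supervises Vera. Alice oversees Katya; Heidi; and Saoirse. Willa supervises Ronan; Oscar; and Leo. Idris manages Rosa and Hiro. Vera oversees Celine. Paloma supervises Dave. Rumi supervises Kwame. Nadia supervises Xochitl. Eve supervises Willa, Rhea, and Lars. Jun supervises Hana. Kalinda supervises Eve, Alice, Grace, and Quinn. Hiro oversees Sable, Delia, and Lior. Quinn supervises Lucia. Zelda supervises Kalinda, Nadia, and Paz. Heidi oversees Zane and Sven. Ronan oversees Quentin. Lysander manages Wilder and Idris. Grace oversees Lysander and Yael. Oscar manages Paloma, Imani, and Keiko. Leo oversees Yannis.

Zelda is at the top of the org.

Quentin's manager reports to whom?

Willa

Quentin reports to Ronan, and Ronan reports to Willa. So Quentin's skip-level manager is Willa.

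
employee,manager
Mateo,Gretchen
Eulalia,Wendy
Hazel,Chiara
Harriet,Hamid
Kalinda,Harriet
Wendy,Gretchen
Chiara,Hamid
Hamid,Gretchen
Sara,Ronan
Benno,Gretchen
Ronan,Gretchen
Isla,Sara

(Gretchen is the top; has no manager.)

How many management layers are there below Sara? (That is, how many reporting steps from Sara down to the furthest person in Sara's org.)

1

The longest chain under Sara runs Sara → Isla, which is 1 level below Sara.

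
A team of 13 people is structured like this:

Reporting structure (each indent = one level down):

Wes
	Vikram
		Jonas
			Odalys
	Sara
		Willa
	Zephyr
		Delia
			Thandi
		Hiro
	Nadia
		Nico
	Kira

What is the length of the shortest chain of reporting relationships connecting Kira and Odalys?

Kira is 1 level below Wes, and Odalys is 3 levels below Wes (their lowest common manager). The shortest path runs up from Kira to Wes and back down to Odalys: 1 + 3 = 4 links.

4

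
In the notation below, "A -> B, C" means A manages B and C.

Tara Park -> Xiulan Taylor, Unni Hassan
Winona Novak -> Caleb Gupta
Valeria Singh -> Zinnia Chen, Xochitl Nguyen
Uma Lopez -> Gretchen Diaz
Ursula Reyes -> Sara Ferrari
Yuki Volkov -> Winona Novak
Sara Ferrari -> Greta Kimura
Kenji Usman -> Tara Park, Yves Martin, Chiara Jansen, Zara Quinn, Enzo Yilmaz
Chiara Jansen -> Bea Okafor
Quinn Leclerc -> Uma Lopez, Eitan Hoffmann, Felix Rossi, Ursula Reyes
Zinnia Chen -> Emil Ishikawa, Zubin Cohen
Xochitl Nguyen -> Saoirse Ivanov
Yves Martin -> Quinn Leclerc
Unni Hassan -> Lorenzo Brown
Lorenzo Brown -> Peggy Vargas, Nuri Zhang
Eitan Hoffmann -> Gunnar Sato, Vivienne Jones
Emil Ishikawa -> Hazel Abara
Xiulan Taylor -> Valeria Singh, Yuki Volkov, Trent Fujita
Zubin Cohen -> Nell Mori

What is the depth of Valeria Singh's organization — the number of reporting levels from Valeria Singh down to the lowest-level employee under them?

3

The longest chain under Valeria Singh runs Valeria Singh → Zinnia Chen → Zubin Cohen → Nell Mori, which is 3 levels below Valeria Singh.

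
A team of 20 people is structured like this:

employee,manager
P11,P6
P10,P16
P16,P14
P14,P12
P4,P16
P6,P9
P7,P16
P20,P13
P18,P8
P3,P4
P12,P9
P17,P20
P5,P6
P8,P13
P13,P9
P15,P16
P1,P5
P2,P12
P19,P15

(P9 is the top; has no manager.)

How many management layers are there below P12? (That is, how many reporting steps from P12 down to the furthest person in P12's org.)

4

The longest chain under P12 runs P12 → P14 → P16 → P4 → P3, which is 4 levels below P12.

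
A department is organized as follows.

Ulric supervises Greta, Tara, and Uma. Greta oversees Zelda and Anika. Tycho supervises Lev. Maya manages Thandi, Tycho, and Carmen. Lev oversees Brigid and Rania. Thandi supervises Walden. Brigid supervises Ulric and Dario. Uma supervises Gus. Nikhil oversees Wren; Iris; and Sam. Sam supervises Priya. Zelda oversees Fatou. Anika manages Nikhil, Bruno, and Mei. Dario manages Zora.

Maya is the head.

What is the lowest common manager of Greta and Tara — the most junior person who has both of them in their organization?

Greta's chain of managers is Ulric, Brigid, Lev, Tycho, Maya. Tara's chain of managers is Ulric, Brigid, Lev, Tycho, Maya. The first manager that appears in both chains is Ulric.

Ulric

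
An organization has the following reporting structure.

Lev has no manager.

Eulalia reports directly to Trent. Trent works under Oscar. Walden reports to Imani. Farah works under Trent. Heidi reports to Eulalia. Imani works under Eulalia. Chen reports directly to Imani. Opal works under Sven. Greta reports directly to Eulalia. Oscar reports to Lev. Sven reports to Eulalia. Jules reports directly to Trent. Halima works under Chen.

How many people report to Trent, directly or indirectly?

11

Trent directly manages Eulalia, Jules, Farah. Under Eulalia: Sven, Opal, Greta, Heidi, Imani, Walden, Chen, Halima (8). Jules has no reports. Farah has no reports. So Trent's organization is 3 direct reports plus everyone under them: 9 + 1 + 1 = 11.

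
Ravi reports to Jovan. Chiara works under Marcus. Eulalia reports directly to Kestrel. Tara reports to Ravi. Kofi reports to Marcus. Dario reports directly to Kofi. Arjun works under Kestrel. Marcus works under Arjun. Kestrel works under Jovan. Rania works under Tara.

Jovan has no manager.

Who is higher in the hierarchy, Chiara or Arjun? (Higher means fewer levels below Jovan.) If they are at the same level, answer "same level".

Chiara is 4 levels below Jovan; Arjun is 2. Arjun is higher.

Arjun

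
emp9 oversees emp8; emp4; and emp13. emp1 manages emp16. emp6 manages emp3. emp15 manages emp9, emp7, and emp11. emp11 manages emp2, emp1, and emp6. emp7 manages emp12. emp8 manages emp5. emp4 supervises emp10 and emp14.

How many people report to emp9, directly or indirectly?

6

emp9 directly manages emp8, emp4, emp13. Under emp8: emp5 (1). Under emp4: emp14, emp10 (2). emp13 has no reports. So emp9's organization is 3 direct reports plus everyone under them: 2 + 3 + 1 = 6.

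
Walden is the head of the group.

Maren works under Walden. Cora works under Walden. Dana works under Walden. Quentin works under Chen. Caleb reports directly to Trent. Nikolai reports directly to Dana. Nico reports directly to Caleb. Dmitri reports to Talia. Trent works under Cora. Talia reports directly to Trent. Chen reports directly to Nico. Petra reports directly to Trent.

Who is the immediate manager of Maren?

Walden

Maren reports directly to Walden.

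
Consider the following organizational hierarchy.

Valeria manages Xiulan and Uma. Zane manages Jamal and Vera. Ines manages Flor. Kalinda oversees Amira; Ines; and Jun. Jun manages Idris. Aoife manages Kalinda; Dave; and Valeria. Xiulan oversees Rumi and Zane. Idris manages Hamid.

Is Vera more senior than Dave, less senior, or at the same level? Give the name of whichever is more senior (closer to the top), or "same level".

Dave

Vera is 4 levels below Aoife; Dave is 1. Dave is higher.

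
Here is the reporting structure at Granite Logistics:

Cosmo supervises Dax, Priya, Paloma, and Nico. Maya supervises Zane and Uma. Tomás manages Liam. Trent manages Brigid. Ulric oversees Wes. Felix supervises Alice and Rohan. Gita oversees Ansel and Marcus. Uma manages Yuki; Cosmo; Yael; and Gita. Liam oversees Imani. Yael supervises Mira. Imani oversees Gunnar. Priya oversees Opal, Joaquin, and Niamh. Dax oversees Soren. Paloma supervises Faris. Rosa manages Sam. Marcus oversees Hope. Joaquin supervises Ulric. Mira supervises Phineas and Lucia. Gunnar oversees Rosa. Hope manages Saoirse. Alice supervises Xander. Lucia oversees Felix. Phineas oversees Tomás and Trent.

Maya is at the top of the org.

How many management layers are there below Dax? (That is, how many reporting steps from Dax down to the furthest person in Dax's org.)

The longest chain under Dax runs Dax → Soren, which is 1 level below Dax.

1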